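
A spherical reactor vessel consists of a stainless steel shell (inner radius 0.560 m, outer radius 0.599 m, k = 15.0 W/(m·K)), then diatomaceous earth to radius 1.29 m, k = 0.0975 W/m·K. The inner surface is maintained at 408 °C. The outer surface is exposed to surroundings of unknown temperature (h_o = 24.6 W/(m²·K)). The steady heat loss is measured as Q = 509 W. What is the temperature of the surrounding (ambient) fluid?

T_out = 35.2 °C

Series resistances:
  R_stainless steel = (1/0.560 − 1/0.599)/(4πk) = 0.1163/(4π·15.0) = 6.168×10^-4 K/W
  R_diatomaceous earth = (1/0.599 − 1/1.29)/(4πk) = 0.8943/(4π·0.0975) = 0.7299 K/W
  R_conv,out = 1/(4πr²h) = 1/(4π·1.29²·24.6) = 0.001944 K/W
ΣR = 0.7324 K/W
ΔT = Q·ΣR = 509 × 0.7324 = 372.8 K
Heat flows outward, so T_out = T_in − ΔT = 408 − 372.8 = 35.2 °C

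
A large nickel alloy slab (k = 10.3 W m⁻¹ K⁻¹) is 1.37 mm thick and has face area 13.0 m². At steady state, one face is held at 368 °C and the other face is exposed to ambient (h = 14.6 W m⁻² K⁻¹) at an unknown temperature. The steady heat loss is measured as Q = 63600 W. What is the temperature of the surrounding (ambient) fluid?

Sum the resistances:
  R_nickel alloy = L/(kA) = 0.00137/(10.3·13.0) = 1.023×10^-5 K/W
  R_conv,out = 1/(hA) = 1/(14.6·13.0) = 0.005269 K/W
ΣR = 0.005279 K/W
ΔT = Q·ΣR = 63600 × 0.005279 = 335.7 K
Heat flows outward, so T_out = T_in − ΔT = 368 − 335.7 = 32.3 °C

T_out = 32.3 °C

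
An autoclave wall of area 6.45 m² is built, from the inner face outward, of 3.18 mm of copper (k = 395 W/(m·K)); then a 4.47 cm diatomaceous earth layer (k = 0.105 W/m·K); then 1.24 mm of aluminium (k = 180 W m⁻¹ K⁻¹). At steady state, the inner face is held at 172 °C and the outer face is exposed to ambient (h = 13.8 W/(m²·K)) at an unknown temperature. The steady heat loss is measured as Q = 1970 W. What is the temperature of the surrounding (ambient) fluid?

T_out = 19.8 °C

Sum the resistances:
  R_copper = L/(kA) = 0.00318/(395·6.45) = 1.248×10^-6 K/W
  R_diatomaceous earth = L/(kA) = 0.0447/(0.105·6.45) = 0.06600 K/W
  R_aluminium = L/(kA) = 0.00124/(180·6.45) = 1.068×10^-6 K/W
  R_conv,out = 1/(hA) = 1/(13.8·6.45) = 0.01123 K/W
ΣR = 0.07724 K/W
ΔT = Q·ΣR = 1970 × 0.07724 = 152.2 K
Heat flows outward, so T_out = T_in − ΔT = 172 − 152.2 = 19.8 °C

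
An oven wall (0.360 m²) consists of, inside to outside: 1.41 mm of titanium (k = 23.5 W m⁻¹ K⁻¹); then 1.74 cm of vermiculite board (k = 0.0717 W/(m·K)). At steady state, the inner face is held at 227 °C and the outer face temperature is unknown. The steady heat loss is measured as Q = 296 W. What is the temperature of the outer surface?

T_out = 27.4 °C

Series resistances:
  R_titanium = L/(kA) = 0.00141/(23.5·0.360) = 1.667×10^-4 K/W
  R_vermiculite board = L/(kA) = 0.0174/(0.0717·0.360) = 0.6741 K/W
ΣR = 0.6743 K/W
ΔT = Q·ΣR = 296 × 0.6743 = 199.6 K
Heat flows outward, so T_out = T_in − ΔT = 227 − 199.6 = 27.4 °C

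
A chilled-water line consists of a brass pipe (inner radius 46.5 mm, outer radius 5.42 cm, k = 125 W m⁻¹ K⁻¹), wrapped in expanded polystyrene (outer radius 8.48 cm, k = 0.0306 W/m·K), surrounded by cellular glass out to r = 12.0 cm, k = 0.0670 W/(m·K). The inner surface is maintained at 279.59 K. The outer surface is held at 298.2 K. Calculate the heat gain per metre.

Resistance network (inner→outer):
  R'_brass = ln(0.0542/0.0465)/(2πk) = 0.1532/(2π·125) = 1.951×10^-4 m·K/W
  R'_expanded polystyrene = ln(0.0848/0.0542)/(2πk) = 0.4476/(2π·0.0306) = 2.328 m·K/W
  R'_cellular glass = ln(0.120/0.0848)/(2πk) = 0.3472/(2π·0.0670) = 0.8247 m·K/W
ΣR = 1.951×10^-4 + 2.328 + 0.8247 = 3.153 m·K/W
Q' = ΔT/ΣR = (279.59 K − 298.2 K)/3.153 = -5.90 W/m
(Negative Q' ⇒ heat flows inward; heat gain = 5.90 W/m.)

Q' = 5.90 W/m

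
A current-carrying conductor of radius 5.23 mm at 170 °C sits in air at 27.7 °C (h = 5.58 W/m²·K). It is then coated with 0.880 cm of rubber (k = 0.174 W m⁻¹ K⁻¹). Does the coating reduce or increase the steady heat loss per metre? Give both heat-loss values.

Critical radius for a cylinder: r_cr = k/h = 0.0312 m = 3.12 cm.
Outer radius after coating: r₂ = 0.00523 + 0.00880 = 0.01403 m.
Since r₁ < r_cr and r₂ ≤ r_cr, the coating moves toward the maximum at r_cr — heat loss rises.
Bare: R = 1/(2πr₁h) = 5.454 m·K/W; Q = 142.3/5.454 = 26.1 W/m.
Coated: R = R_cond + R_conv = 2.936 m·K/W; Q = 142.3/2.936 = 48.5 W/m.

increases: 26.1 → 48.5 W/m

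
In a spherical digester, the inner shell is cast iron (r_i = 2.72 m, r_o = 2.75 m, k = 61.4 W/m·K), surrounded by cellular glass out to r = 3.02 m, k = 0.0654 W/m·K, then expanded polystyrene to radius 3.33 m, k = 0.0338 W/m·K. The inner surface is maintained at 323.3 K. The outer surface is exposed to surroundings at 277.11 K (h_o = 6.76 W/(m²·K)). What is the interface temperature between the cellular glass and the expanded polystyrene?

T = 307.2 K

Series thermal resistances, inner to outer:
  R_cast iron = (1/2.72 − 1/2.75)/(4πk) = 0.004011/(4π·61.4) = 5.198×10^-6 K/W
  R_cellular glass = (1/2.75 − 1/3.02)/(4πk) = 0.03251/(4π·0.0654) = 0.03956 K/W
  R_expanded polystyrene = (1/3.02 − 1/3.33)/(4πk) = 0.03083/(4π·0.0338) = 0.07257 K/W
  R_conv,out = 1/(4πr²h) = 1/(4π·3.33²·6.76) = 0.001062 K/W
ΣR = 5.198×10^-6 + 0.03956 + 0.07257 + 0.001062 = 0.1132 K/W
Q = ΔT/ΣR = (323.3 K − 277.11 K)/0.1132 = 408.0 W
From the inner boundary to the cellular glass/expanded polystyrene interface, ΣR_partial = 0.03957 K/W.
T_interface = T_in − Q·ΣR_partial = 323.3 K − (408.0)(0.03957) = 307.2 K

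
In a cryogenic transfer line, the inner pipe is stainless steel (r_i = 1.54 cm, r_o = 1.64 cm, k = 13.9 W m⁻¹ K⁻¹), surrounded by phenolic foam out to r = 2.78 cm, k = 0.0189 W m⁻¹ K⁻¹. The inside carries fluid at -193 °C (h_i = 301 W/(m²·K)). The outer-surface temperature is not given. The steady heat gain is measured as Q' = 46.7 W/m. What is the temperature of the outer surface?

T_out = 16.2 °C

Series resistances:
  R'_conv,in = 1/(2πr h) = 1/(2π·0.0154·301) = 0.03433 m·K/W
  R'_stainless steel = ln(0.0164/0.0154)/(2πk) = 0.06291/(2π·13.9) = 7.204×10^-4 m·K/W
  R'_phenolic foam = ln(0.0278/0.0164)/(2πk) = 0.5278/(2π·0.0189) = 4.444 m·K/W
ΣR = 4.479 m·K/W
ΔT = Q'·ΣR = 46.7 × 4.479 = 209.2 K
Heat flows inward, so T_out = T_in + ΔT = -193 + 209.2 = 16.2 °C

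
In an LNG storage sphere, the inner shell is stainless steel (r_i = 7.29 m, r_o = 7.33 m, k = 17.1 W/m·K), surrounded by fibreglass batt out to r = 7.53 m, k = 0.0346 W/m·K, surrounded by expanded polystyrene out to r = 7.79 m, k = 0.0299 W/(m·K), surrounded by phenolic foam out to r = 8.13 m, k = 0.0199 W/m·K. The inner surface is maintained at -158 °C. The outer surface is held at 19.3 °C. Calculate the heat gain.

Resistance network (inner→outer):
  R_stainless steel = (1/7.29 − 1/7.33)/(4πk) = 7.486×10^-4/(4π·17.1) = 3.484×10^-6 K/W
  R_fibreglass batt = (1/7.33 − 1/7.53)/(4πk) = 0.003624/(4π·0.0346) = 0.008334 K/W
  R_expanded polystyrene = (1/7.53 − 1/7.79)/(4πk) = 0.004432/(4π·0.0299) = 0.01180 K/W
  R_phenolic foam = (1/7.79 − 1/8.13)/(4πk) = 0.005368/(4π·0.0199) = 0.02147 K/W
ΣR = 3.484×10^-6 + 0.008334 + 0.01180 + 0.02147 = 0.04161 K/W
Q = ΔT/ΣR = (-158 °C − 19.3 °C)/0.04161 = -4260 W
(Negative Q ⇒ heat flows inward; heat gain = 4260 W.)

Q = 4260 W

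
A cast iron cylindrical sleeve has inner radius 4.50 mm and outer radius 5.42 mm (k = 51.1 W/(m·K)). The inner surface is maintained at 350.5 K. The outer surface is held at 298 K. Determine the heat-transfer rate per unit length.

Q' = 2πk·ΔT/ln(r₂/r₁) = 2π × 51.1 × 52.5 / ln(0.00542/0.00450) = 90600 W/m

Q' = 90600 W/m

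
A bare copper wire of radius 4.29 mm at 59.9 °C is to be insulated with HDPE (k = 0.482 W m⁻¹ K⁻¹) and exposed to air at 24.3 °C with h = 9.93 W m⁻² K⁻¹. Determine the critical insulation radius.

r_cr = 4.85 cm

For a cylinder, r_cr = k_ins/h = 0.482/9.93 = 0.0485 m = 4.85 cm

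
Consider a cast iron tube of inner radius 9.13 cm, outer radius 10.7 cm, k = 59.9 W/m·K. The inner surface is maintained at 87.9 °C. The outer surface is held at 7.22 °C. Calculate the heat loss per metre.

Q' = 2πk·ΔT/ln(r₂/r₁) = 2π × 59.9 × 80.68 / ln(0.107/0.0913) = 1.91×10^5 W/m

Q' = 191 kW/m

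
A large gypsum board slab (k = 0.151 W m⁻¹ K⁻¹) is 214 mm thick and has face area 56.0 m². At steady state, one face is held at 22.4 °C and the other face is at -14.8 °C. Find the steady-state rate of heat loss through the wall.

Q = 1470 W

Q = kA·ΔT/L = 0.151 × 56.0 × |22.4 °C − -14.8 °C| / 0.214 = 1470 W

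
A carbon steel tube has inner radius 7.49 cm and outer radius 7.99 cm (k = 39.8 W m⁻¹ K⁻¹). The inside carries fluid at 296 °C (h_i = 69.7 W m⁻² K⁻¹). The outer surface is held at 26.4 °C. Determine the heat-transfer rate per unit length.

Q' = 8.77 kW/m

Treat each layer as a resistance in series:
  R'_conv,in = 1/(2πr h) = 1/(2π·0.0749·69.7) = 0.03049 m·K/W
  R'_carbon steel = ln(0.0799/0.0749)/(2πk) = 0.06462/(2π·39.8) = 2.584×10^-4 m·K/W
ΣR = 0.03049 + 2.584×10^-4 = 0.03075 m·K/W
Q' = ΔT/ΣR = (296 °C − 26.4 °C)/0.03075 = 8770 W/m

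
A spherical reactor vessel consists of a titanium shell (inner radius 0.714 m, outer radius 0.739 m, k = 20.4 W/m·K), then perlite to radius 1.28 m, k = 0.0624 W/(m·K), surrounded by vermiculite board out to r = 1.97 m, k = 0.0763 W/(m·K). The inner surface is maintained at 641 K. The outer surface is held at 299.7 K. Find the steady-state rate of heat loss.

Series thermal resistances, inner to outer:
  R_titanium = (1/0.714 − 1/0.739)/(4πk) = 0.04738/(4π·20.4) = 1.848×10^-4 K/W
  R_perlite = (1/0.739 − 1/1.28)/(4πk) = 0.5719/(4π·0.0624) = 0.7294 K/W
  R_vermiculite board = (1/1.28 − 1/1.97)/(4πk) = 0.2736/(4π·0.0763) = 0.2854 K/W
ΣR = 1.848×10^-4 + 0.7294 + 0.2854 = 1.015 K/W
Q = ΔT/ΣR = (641 K − 299.7 K)/1.015 = 336 W

Q = 336 W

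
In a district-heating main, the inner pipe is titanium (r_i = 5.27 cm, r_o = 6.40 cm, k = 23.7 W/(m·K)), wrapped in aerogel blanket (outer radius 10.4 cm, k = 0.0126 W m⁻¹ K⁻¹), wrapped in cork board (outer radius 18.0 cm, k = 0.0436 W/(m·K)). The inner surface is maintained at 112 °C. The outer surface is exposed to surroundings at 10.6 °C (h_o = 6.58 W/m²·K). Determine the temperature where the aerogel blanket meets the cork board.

T = 36.8 °C

Treat each layer as a resistance in series:
  R'_titanium = ln(0.0640/0.0527)/(2πk) = 0.1943/(2π·23.7) = 0.001305 m·K/W
  R'_aerogel blanket = ln(0.104/0.0640)/(2πk) = 0.4855/(2π·0.0126) = 6.133 m·K/W
  R'_cork board = ln(0.180/0.104)/(2πk) = 0.5486/(2π·0.0436) = 2.002 m·K/W
  R'_conv,out = 1/(2πr h) = 1/(2π·0.180·6.58) = 0.1344 m·K/W
ΣR = 0.001305 + 6.133 + 2.002 + 0.1344 = 8.271 m·K/W
Q' = ΔT/ΣR = (112 °C − 10.6 °C)/8.271 = 12.26 W/m
From the inner boundary to the aerogel blanket/cork board interface, ΣR_partial = 6.134 m·K/W.
T_interface = T_in − Q'·ΣR_partial = 112 °C − (12.26)(6.134) = 36.8 °C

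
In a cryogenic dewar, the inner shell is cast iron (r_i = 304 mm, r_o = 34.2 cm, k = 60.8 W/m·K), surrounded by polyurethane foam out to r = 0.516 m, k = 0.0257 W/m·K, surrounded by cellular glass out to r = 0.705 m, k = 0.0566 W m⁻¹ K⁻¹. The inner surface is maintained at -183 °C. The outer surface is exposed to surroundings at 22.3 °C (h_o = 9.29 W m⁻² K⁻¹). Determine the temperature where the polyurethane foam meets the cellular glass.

Resistance network (inner→outer):
  R_cast iron = (1/0.304 − 1/0.342)/(4πk) = 0.3655/(4π·60.8) = 4.784×10^-4 K/W
  R_polyurethane foam = (1/0.342 − 1/0.516)/(4πk) = 0.9860/(4π·0.0257) = 3.053 K/W
  R_cellular glass = (1/0.516 − 1/0.705)/(4πk) = 0.5195/(4π·0.0566) = 0.7305 K/W
  R_conv,out = 1/(4πr²h) = 1/(4π·0.705²·9.29) = 0.01723 K/W
ΣR = 4.784×10^-4 + 3.053 + 0.7305 + 0.01723 = 3.801 K/W
Q = ΔT/ΣR = (-183 °C − 22.3 °C)/3.801 = -54.01 W
From the inner boundary to the polyurethane foam/cellular glass interface, ΣR_partial = 3.053 K/W.
T_interface = T_in − Q·ΣR_partial = -183 °C − (-54.01)(3.053) = -18.1 °C

T = -18.1 °C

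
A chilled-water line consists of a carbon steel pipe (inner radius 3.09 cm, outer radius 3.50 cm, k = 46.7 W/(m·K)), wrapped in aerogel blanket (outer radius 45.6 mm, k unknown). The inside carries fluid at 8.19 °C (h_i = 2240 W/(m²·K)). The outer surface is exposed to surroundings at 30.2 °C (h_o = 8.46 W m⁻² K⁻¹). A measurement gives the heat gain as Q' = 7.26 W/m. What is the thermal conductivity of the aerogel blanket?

k = 0.0161 W/m·K

ΣR = ΔT/Q' = |8.19 − 30.2|/7.26 = 3.032 m·K/W
Known resistances:
  R'_conv,in = 1/(2πr h) = 1/(2π·0.0309·2240) = 0.002299 m·K/W
  R'_carbon steel = ln(0.0350/0.0309)/(2πk) = 0.1246/(2π·46.7) = 4.246×10^-4 m·K/W
  R'_conv,out = 1/(2πr h) = 1/(2π·0.0456·8.46) = 0.4126 m·K/W
R_aerogel blanket = ΣR − ΣR_known = 3.032 − 0.4153 = 2.617 m·K/W
ln(r₂/r₁)/(2πk) = 2.617 ⇒ k = 0.2646/(2π·2.617) = 0.0161 W/m·K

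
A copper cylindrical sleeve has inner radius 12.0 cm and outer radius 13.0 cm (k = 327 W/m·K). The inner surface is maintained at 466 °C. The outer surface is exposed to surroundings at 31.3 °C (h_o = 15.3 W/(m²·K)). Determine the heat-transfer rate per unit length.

Resistance network (inner→outer):
  R'_copper = ln(0.130/0.120)/(2πk) = 0.08004/(2π·327) = 3.896×10^-5 m·K/W
  R'_conv,out = 1/(2πr h) = 1/(2π·0.130·15.3) = 0.08002 m·K/W
ΣR = 3.896×10^-5 + 0.08002 = 0.08006 m·K/W
Q' = ΔT/ΣR = (466 °C − 31.3 °C)/0.08006 = 5430 W/m

Q' = 5.43 kW/m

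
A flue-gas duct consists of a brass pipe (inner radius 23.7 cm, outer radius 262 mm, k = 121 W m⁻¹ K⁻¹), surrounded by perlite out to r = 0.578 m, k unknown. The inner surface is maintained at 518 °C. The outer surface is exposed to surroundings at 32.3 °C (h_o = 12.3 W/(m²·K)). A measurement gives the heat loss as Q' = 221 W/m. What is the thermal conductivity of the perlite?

k = 0.0579 W/m·K

ΣR = ΔT/Q' = |518 − 32.3|/221 = 2.198 m·K/W
Known resistances:
  R'_brass = ln(0.262/0.237)/(2πk) = 0.1003/(2π·121) = 1.319×10^-4 m·K/W
  R'_conv,out = 1/(2πr h) = 1/(2π·0.578·12.3) = 0.02239 m·K/W
R_perlite = ΣR − ΣR_known = 2.198 − 0.02252 = 2.175 m·K/W
ln(r₂/r₁)/(2πk) = 2.175 ⇒ k = 0.7912/(2π·2.175) = 0.0579 W/m·K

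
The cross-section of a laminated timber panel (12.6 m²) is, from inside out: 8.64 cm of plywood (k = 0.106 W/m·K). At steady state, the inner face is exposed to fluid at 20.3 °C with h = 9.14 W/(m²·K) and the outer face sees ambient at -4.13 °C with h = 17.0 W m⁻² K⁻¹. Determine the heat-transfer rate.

Treat each layer as a resistance in series:
  R_conv,in = 1/(hA) = 1/(9.14·12.6) = 0.008683 K/W
  R_plywood = L/(kA) = 0.0864/(0.106·12.6) = 0.06469 K/W
  R_conv,out = 1/(hA) = 1/(17.0·12.6) = 0.004669 K/W
ΣR = 0.008683 + 0.06469 + 0.004669 = 0.07804 K/W
Q = ΔT/ΣR = (20.3 °C − -4.13 °C)/0.07804 = 313 W

Q = 313 W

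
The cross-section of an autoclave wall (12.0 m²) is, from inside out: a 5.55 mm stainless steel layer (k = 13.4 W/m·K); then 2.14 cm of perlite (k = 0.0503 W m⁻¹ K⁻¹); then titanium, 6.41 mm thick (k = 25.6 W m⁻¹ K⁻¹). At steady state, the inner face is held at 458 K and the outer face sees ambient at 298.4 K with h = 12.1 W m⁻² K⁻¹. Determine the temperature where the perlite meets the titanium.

T = 324.4 K

Series thermal resistances, inner to outer:
  R_stainless steel = L/(kA) = 0.00555/(13.4·12.0) = 3.451×10^-5 K/W
  R_perlite = L/(kA) = 0.0214/(0.0503·12.0) = 0.03545 K/W
  R_titanium = L/(kA) = 0.00641/(25.6·12.0) = 2.087×10^-5 K/W
  R_conv,out = 1/(hA) = 1/(12.1·12.0) = 0.006887 K/W
ΣR = 3.451×10^-5 + 0.03545 + 2.087×10^-5 + 0.006887 = 0.04239 K/W
Q = ΔT/ΣR = (458 K − 298.4 K)/0.04239 = 3765 W
From the inner boundary to the perlite/titanium interface, ΣR_partial = 0.03548 K/W.
T_interface = T_in − Q·ΣR_partial = 458 K − (3765)(0.03548) = 324.4 K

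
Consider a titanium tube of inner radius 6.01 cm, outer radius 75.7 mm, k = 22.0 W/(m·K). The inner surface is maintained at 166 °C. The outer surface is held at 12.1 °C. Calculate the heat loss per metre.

Q' = 92.2 kW/m

Q' = 2πk·ΔT/ln(r₂/r₁) = 2π × 22.0 × 153.9 / ln(0.0757/0.0601) = 92200 W/m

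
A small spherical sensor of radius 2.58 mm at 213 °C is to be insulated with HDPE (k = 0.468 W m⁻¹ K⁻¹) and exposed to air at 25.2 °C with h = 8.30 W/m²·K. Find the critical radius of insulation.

r_cr = 11.3 cm

For a sphere, r_cr = 2k_ins/h = 2·0.468/8.30 = 0.113 m = 11.3 cm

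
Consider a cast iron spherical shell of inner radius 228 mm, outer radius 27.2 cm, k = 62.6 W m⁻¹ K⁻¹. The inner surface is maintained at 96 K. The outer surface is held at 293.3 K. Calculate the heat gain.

Q = 4πk·ΔT/(1/r₁ − 1/r₂) = 4π × 62.6 × 197.3 / (1/0.228 − 1/0.272) = 2.19×10^5 W

Q = 2.19×10^5 W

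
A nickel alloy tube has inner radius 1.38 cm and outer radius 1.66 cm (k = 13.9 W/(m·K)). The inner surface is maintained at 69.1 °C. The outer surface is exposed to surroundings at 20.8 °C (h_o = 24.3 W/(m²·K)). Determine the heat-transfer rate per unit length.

Q' = 122 W/m

Series thermal resistances, inner to outer:
  R'_nickel alloy = ln(0.0166/0.0138)/(2πk) = 0.1847/(2π·13.9) = 0.002115 m·K/W
  R'_conv,out = 1/(2πr h) = 1/(2π·0.0166·24.3) = 0.3946 m·K/W
ΣR = 0.002115 + 0.3946 = 0.3967 m·K/W
Q' = ΔT/ΣR = (69.1 °C − 20.8 °C)/0.3967 = 122 W/m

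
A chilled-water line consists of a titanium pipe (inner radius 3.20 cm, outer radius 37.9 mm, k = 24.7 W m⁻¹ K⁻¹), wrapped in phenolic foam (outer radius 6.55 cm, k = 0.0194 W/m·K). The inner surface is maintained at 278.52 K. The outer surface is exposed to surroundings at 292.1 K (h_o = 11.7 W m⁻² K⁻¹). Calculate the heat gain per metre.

Q' = 2.89 W/m

Treat each layer as a resistance in series:
  R'_titanium = ln(0.0379/0.0320)/(2πk) = 0.1692/(2π·24.7) = 0.001090 m·K/W
  R'_phenolic foam = ln(0.0655/0.0379)/(2πk) = 0.5471/(2π·0.0194) = 4.488 m·K/W
  R'_conv,out = 1/(2πr h) = 1/(2π·0.0655·11.7) = 0.2077 m·K/W
ΣR = 0.001090 + 4.488 + 0.2077 = 4.697 m·K/W
Q' = ΔT/ΣR = (278.52 K − 292.1 K)/4.697 = -2.89 W/m
(Negative Q' ⇒ heat flows inward; heat gain = 2.89 W/m.)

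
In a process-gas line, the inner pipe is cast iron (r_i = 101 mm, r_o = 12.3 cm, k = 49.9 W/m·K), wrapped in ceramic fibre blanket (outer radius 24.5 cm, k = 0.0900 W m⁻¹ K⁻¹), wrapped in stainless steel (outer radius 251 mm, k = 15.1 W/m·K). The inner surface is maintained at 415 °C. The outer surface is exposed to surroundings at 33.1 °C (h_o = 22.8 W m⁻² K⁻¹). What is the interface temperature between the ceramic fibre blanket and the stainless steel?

Series thermal resistances, inner to outer:
  R'_cast iron = ln(0.123/0.101)/(2πk) = 0.1971/(2π·49.9) = 6.285×10^-4 m·K/W
  R'_ceramic fibre blanket = ln(0.245/0.123)/(2πk) = 0.6891/(2π·0.0900) = 1.219 m·K/W
  R'_stainless steel = ln(0.251/0.245)/(2πk) = 0.02419/(2π·15.1) = 2.550×10^-4 m·K/W
  R'_conv,out = 1/(2πr h) = 1/(2π·0.251·22.8) = 0.02781 m·K/W
ΣR = 6.285×10^-4 + 1.219 + 2.550×10^-4 + 0.02781 = 1.248 m·K/W
Q' = ΔT/ΣR = (415 °C − 33.1 °C)/1.248 = 306.0 W/m
From the inner boundary to the ceramic fibre blanket/stainless steel interface, ΣR_partial = 1.220 m·K/W.
T_interface = T_in − Q'·ΣR_partial = 415 °C − (306.0)(1.220) = 41.7 °C

T = 41.7 °C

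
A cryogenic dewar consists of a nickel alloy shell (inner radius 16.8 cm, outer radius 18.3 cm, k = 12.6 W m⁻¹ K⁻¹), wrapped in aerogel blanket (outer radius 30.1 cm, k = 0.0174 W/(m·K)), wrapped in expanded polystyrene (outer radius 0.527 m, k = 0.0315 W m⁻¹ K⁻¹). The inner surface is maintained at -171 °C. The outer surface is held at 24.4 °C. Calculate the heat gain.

Q = 14.6 W

Series thermal resistances, inner to outer:
  R_nickel alloy = (1/0.168 − 1/0.183)/(4πk) = 0.4879/(4π·12.6) = 0.003081 K/W
  R_aerogel blanket = (1/0.183 − 1/0.301)/(4πk) = 2.142/(4π·0.0174) = 9.797 K/W
  R_expanded polystyrene = (1/0.301 − 1/0.527)/(4πk) = 1.425/(4π·0.0315) = 3.599 K/W
ΣR = 0.003081 + 9.797 + 3.599 = 13.40 K/W
Q = ΔT/ΣR = (-171 °C − 24.4 °C)/13.40 = -14.6 W
(Negative Q ⇒ heat flows inward; heat gain = 14.6 W.)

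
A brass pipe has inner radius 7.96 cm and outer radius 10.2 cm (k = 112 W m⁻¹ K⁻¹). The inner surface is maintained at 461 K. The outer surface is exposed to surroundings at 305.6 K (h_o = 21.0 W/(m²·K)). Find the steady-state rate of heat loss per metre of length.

Q' = 2080 W/m

Series thermal resistances, inner to outer:
  R'_brass = ln(0.102/0.0796)/(2πk) = 0.2480/(2π·112) = 3.524×10^-4 m·K/W
  R'_conv,out = 1/(2πr h) = 1/(2π·0.102·21.0) = 0.07430 m·K/W
ΣR = 3.524×10^-4 + 0.07430 = 0.07465 m·K/W
Q' = ΔT/ΣR = (461 K − 305.6 K)/0.07465 = 2080 W/m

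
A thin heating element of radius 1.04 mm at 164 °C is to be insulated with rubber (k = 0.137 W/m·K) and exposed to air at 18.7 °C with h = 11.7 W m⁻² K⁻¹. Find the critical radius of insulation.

r_cr = 1.17 cm

For a cylinder, r_cr = k_ins/h = 0.137/11.7 = 0.0117 m = 1.17 cm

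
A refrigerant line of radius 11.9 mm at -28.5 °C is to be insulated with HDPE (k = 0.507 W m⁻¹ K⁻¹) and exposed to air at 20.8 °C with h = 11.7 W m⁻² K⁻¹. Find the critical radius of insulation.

r_cr = 4.33 cm

For a cylinder, r_cr = k_ins/h = 0.507/11.7 = 0.0433 m = 4.33 cm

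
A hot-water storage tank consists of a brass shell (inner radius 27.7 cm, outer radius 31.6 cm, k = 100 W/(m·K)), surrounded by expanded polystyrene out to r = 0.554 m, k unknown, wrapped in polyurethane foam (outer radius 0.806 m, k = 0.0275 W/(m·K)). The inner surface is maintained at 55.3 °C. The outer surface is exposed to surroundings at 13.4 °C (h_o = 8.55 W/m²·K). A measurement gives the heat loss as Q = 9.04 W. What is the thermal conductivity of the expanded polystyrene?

ΣR = ΔT/Q = |55.3 − 13.4|/9.04 = 4.635 K/W
Known resistances:
  R_brass = (1/0.277 − 1/0.316)/(4πk) = 0.4456/(4π·100) = 3.546×10^-4 K/W
  R_polyurethane foam = (1/0.554 − 1/0.806)/(4πk) = 0.5644/(4π·0.0275) = 1.633 K/W
  R_conv,out = 1/(4πr²h) = 1/(4π·0.806²·8.55) = 0.01433 K/W
R_expanded polystyrene = ΣR − ΣR_known = 4.635 − 1.648 = 2.987 K/W
(1/r₁−1/r₂)/(4πk) = 2.987 ⇒ k = 1.360/(4π·2.987) = 0.0362 W/m·K

k = 0.0362 W/m·K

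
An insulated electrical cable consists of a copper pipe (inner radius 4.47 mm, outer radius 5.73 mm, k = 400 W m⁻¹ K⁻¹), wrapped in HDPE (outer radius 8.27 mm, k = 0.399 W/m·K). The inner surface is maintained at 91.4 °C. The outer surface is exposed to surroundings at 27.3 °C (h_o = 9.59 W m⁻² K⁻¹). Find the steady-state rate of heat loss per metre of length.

Treat each layer as a resistance in series:
  R'_copper = ln(0.00573/0.00447)/(2πk) = 0.2483/(2π·400) = 9.881×10^-5 m·K/W
  R'_HDPE = ln(0.00827/0.00573)/(2πk) = 0.3669/(2π·0.399) = 0.1464 m·K/W
  R'_conv,out = 1/(2πr h) = 1/(2π·0.00827·9.59) = 2.007 m·K/W
ΣR = 9.881×10^-5 + 0.1464 + 2.007 = 2.153 m·K/W
Q' = ΔT/ΣR = (91.4 °C − 27.3 °C)/2.153 = 29.8 W/m

Q' = 29.8 W/m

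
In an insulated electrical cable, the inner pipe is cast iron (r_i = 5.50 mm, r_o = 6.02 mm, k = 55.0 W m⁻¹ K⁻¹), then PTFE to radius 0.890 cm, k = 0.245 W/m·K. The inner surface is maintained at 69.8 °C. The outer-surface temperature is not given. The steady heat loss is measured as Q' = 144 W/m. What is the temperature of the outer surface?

Sum the resistances:
  R'_cast iron = ln(0.00602/0.00550)/(2πk) = 0.09034/(2π·55.0) = 2.614×10^-4 m·K/W
  R'_PTFE = ln(0.00890/0.00602)/(2πk) = 0.3910/(2π·0.245) = 0.2540 m·K/W
ΣR = 0.2542 m·K/W
ΔT = Q'·ΣR = 144 × 0.2542 = 36.60 K
Heat flows outward, so T_out = T_in − ΔT = 69.8 − 36.60 = 33.2 °C

T_out = 33.2 °C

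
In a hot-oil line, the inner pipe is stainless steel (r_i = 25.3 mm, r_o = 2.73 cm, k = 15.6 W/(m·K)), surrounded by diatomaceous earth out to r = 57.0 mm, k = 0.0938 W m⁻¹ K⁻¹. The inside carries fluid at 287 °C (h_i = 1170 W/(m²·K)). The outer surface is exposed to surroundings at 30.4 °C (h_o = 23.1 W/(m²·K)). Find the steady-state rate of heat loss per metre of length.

Q' = 186 W/m

Resistance network (inner→outer):
  R'_conv,in = 1/(2πr h) = 1/(2π·0.0253·1170) = 0.005377 m·K/W
  R'_stainless steel = ln(0.0273/0.0253)/(2πk) = 0.07608/(2π·15.6) = 7.762×10^-4 m·K/W
  R'_diatomaceous earth = ln(0.0570/0.0273)/(2πk) = 0.7362/(2π·0.0938) = 1.249 m·K/W
  R'_conv,out = 1/(2πr h) = 1/(2π·0.0570·23.1) = 0.1209 m·K/W
ΣR = 0.005377 + 7.762×10^-4 + 1.249 + 0.1209 = 1.376 m·K/W
Q' = ΔT/ΣR = (287 °C − 30.4 °C)/1.376 = 186 W/m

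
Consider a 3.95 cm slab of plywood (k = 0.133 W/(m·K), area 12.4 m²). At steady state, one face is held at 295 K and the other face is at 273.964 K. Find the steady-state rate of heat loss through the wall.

Q = kA·ΔT/L = 0.133 × 12.4 × |295 K − 273.964 K| / 0.0395 = 878 W

Q = 878 W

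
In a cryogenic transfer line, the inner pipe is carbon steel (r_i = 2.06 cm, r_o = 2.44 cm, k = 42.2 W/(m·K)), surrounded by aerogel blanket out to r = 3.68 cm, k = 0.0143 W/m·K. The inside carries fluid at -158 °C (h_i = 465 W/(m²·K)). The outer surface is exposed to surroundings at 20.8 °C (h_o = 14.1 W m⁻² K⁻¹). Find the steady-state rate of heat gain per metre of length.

Q' = 36.5 W/m

Treat each layer as a resistance in series:
  R'_conv,in = 1/(2πr h) = 1/(2π·0.0206·465) = 0.01661 m·K/W
  R'_carbon steel = ln(0.0244/0.0206)/(2πk) = 0.1693/(2π·42.2) = 6.385×10^-4 m·K/W
  R'_aerogel blanket = ln(0.0368/0.0244)/(2πk) = 0.4109/(2π·0.0143) = 4.573 m·K/W
  R'_conv,out = 1/(2πr h) = 1/(2π·0.0368·14.1) = 0.3067 m·K/W
ΣR = 0.01661 + 6.385×10^-4 + 4.573 + 0.3067 = 4.897 m·K/W
Q' = ΔT/ΣR = (-158 °C − 20.8 °C)/4.897 = -36.5 W/m
(Negative Q' ⇒ heat flows inward; heat gain = 36.5 W/m.)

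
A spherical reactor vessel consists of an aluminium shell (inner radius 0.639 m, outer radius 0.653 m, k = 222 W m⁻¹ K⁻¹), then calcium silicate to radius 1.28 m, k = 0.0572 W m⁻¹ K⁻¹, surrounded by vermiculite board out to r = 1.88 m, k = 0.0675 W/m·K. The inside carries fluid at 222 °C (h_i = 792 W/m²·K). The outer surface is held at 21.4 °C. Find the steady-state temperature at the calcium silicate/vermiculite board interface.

Treat each layer as a resistance in series:
  R_conv,in = 1/(4πr²h) = 1/(4π·0.639²·792) = 2.461×10^-4 K/W
  R_aluminium = (1/0.639 − 1/0.653)/(4πk) = 0.03355/(4π·222) = 1.203×10^-5 K/W
  R_calcium silicate = (1/0.653 − 1/1.28)/(4πk) = 0.7501/(4π·0.0572) = 1.044 K/W
  R_vermiculite board = (1/1.28 − 1/1.88)/(4πk) = 0.2493/(4π·0.0675) = 0.2939 K/W
ΣR = 2.461×10^-4 + 1.203×10^-5 + 1.044 + 0.2939 = 1.338 K/W
Q = ΔT/ΣR = (222 °C − 21.4 °C)/1.338 = 149.9 W
From the inner boundary to the calcium silicate/vermiculite board interface, ΣR_partial = 1.044 K/W.
T_interface = T_in − Q·ΣR_partial = 222 °C − (149.9)(1.044) = 65.5 °C

T = 65.5 °C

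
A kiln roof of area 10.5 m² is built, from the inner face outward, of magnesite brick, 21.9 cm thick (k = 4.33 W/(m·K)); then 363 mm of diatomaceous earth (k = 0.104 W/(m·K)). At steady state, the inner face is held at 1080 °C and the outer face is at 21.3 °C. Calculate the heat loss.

Series thermal resistances, inner to outer:
  R_magnesite brick = L/(kA) = 0.219/(4.33·10.5) = 0.004817 K/W
  R_diatomaceous earth = L/(kA) = 0.363/(0.104·10.5) = 0.3324 K/W
ΣR = 0.004817 + 0.3324 = 0.3372 K/W
Q = ΔT/ΣR = (1080 °C − 21.3 °C)/0.3372 = 3140 W

Q = 3.14 kW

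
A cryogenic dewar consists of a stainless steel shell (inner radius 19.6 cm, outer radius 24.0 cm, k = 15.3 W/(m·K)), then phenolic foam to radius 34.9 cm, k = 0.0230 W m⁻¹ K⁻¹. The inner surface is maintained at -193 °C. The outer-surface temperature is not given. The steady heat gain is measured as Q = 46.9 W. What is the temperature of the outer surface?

Sum the resistances:
  R_stainless steel = (1/0.196 − 1/0.240)/(4πk) = 0.9354/(4π·15.3) = 0.004865 K/W
  R_phenolic foam = (1/0.240 − 1/0.349)/(4πk) = 1.301/(4π·0.0230) = 4.502 K/W
ΣR = 4.507 K/W
ΔT = Q·ΣR = 46.9 × 4.507 = 211.4 K
Heat flows inward, so T_out = T_in + ΔT = -193 + 211.4 = 18.4 °C

T_out = 18.4 °C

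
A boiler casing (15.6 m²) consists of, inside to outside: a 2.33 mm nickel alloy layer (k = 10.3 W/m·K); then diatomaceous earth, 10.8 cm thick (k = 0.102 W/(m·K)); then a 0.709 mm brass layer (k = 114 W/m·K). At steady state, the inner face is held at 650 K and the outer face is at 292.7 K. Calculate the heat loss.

Q = 5260 W

Resistance network (inner→outer):
  R_nickel alloy = L/(kA) = 0.00233/(10.3·15.6) = 1.450×10^-5 K/W
  R_diatomaceous earth = L/(kA) = 0.108/(0.102·15.6) = 0.06787 K/W
  R_brass = L/(kA) = 7.09×10^-4/(114·15.6) = 3.987×10^-7 K/W
ΣR = 1.450×10^-5 + 0.06787 + 3.987×10^-7 = 0.06788 K/W
Q = ΔT/ΣR = (650 K − 292.7 K)/0.06788 = 5260 W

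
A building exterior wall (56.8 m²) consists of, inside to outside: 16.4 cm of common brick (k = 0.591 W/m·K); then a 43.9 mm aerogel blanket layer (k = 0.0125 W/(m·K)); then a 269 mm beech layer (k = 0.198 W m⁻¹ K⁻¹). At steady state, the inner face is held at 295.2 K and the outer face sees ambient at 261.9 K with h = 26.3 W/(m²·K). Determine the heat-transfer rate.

Q = 365 W

Resistance network (inner→outer):
  R_common brick = L/(kA) = 0.164/(0.591·56.8) = 0.004885 K/W
  R_aerogel blanket = L/(kA) = 0.0439/(0.0125·56.8) = 0.06183 K/W
  R_beech = L/(kA) = 0.269/(0.198·56.8) = 0.02392 K/W
  R_conv,out = 1/(hA) = 1/(26.3·56.8) = 6.694×10^-4 K/W
ΣR = 0.004885 + 0.06183 + 0.02392 + 6.694×10^-4 = 0.09130 K/W
Q = ΔT/ΣR = (295.2 K − 261.9 K)/0.09130 = 365 W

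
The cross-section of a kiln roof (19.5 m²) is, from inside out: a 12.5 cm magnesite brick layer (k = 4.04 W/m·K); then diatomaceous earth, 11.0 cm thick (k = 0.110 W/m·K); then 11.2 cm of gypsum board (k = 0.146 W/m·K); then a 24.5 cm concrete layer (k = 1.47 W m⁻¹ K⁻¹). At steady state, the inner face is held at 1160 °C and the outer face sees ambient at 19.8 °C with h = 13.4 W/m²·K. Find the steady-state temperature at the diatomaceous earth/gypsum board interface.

T = 584 °C

Series thermal resistances, inner to outer:
  R_magnesite brick = L/(kA) = 0.125/(4.04·19.5) = 0.001587 K/W
  R_diatomaceous earth = L/(kA) = 0.110/(0.110·19.5) = 0.05128 K/W
  R_gypsum board = L/(kA) = 0.112/(0.146·19.5) = 0.03934 K/W
  R_concrete = L/(kA) = 0.245/(1.47·19.5) = 0.008547 K/W
  R_conv,out = 1/(hA) = 1/(13.4·19.5) = 0.003827 K/W
ΣR = 0.001587 + 0.05128 + 0.03934 + 0.008547 + 0.003827 = 0.1046 K/W
Q = ΔT/ΣR = (1160 °C − 19.8 °C)/0.1046 = 10900 W
From the inner boundary to the diatomaceous earth/gypsum board interface, ΣR_partial = 0.05287 K/W.
T_interface = T_in − Q·ΣR_partial = 1160 °C − (10900)(0.05287) = 584 °C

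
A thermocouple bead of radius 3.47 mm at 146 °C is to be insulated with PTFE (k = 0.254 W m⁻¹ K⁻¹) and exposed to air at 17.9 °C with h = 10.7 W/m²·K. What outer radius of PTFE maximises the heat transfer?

For a sphere, r_cr = 2k_ins/h = 2·0.254/10.7 = 0.0475 m = 4.75 cm

r_cr = 4.75 cm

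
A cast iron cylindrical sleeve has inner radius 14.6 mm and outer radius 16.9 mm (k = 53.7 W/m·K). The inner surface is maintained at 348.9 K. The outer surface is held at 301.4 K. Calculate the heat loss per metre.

Q' = 110 kW/m

Q' = 2πk·ΔT/ln(r₂/r₁) = 2π × 53.7 × 47.5 / ln(0.0169/0.0146) = 1.10×10^5 W/m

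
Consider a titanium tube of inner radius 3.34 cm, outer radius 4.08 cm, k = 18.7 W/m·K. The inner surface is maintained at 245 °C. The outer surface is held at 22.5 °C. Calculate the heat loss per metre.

Q' = 1.31×10^5 W/m

Q' = 2πk·ΔT/ln(r₂/r₁) = 2π × 18.7 × 222.5 / ln(0.0408/0.0334) = 1.31×10^5 W/m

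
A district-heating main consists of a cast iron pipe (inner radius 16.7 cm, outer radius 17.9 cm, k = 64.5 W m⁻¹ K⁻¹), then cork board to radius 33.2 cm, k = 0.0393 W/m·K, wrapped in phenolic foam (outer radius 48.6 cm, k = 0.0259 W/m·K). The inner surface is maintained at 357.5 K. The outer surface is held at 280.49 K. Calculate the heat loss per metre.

Series thermal resistances, inner to outer:
  R'_cast iron = ln(0.179/0.167)/(2πk) = 0.06939/(2π·64.5) = 1.712×10^-4 m·K/W
  R'_cork board = ln(0.332/0.179)/(2πk) = 0.6177/(2π·0.0393) = 2.502 m·K/W
  R'_phenolic foam = ln(0.486/0.332)/(2πk) = 0.3811/(2π·0.0259) = 2.342 m·K/W
ΣR = 1.712×10^-4 + 2.502 + 2.342 = 4.844 m·K/W
Q' = ΔT/ΣR = (357.5 K − 280.49 K)/4.844 = 15.9 W/m

Q' = 15.9 W/m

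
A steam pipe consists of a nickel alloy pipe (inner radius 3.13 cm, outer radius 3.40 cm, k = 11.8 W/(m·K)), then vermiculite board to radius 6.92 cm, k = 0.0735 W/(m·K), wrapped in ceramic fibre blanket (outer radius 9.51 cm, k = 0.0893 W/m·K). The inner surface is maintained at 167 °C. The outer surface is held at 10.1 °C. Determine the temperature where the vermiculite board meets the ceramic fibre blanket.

Series thermal resistances, inner to outer:
  R'_nickel alloy = ln(0.0340/0.0313)/(2πk) = 0.08274/(2π·11.8) = 0.001116 m·K/W
  R'_vermiculite board = ln(0.0692/0.0340)/(2πk) = 0.7106/(2π·0.0735) = 1.539 m·K/W
  R'_ceramic fibre blanket = ln(0.0951/0.0692)/(2πk) = 0.3179/(2π·0.0893) = 0.5666 m·K/W
ΣR = 0.001116 + 1.539 + 0.5666 = 2.107 m·K/W
Q' = ΔT/ΣR = (167 °C − 10.1 °C)/2.107 = 74.47 W/m
From the inner boundary to the vermiculite board/ceramic fibre blanket interface, ΣR_partial = 1.540 m·K/W.
T_interface = T_in − Q'·ΣR_partial = 167 °C − (74.47)(1.540) = 52.3 °C

T = 52.3 °C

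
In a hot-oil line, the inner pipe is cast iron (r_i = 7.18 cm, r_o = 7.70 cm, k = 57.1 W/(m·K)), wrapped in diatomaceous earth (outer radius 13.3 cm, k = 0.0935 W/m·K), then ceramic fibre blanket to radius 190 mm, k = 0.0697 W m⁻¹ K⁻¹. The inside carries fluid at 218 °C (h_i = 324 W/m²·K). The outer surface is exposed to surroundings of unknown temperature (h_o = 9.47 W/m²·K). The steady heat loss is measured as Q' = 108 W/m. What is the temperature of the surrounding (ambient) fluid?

Sum the resistances:
  R'_conv,in = 1/(2πr h) = 1/(2π·0.0718·324) = 0.006841 m·K/W
  R'_cast iron = ln(0.0770/0.0718)/(2πk) = 0.06992/(2π·57.1) = 1.949×10^-4 m·K/W
  R'_diatomaceous earth = ln(0.133/0.0770)/(2πk) = 0.5465/(2π·0.0935) = 0.9303 m·K/W
  R'_ceramic fibre blanket = ln(0.190/0.133)/(2πk) = 0.3567/(2π·0.0697) = 0.8144 m·K/W
  R'_conv,out = 1/(2πr h) = 1/(2π·0.190·9.47) = 0.08845 m·K/W
ΣR = 1.840 m·K/W
ΔT = Q'·ΣR = 108 × 1.840 = 198.7 K
Heat flows outward, so T_out = T_in − ΔT = 218 − 198.7 = 19.3 °C

T_out = 19.3 °C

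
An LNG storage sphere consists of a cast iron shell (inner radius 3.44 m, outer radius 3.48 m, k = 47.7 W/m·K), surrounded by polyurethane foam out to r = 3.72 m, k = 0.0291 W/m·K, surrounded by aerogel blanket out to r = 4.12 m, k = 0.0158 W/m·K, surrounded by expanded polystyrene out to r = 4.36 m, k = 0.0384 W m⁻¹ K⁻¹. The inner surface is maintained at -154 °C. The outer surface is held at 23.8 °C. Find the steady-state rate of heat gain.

Q = 847 W

Treat each layer as a resistance in series:
  R_cast iron = (1/3.44 − 1/3.48)/(4πk) = 0.003341/(4π·47.7) = 5.574×10^-6 K/W
  R_polyurethane foam = (1/3.48 − 1/3.72)/(4πk) = 0.01854/(4π·0.0291) = 0.05070 K/W
  R_aerogel blanket = (1/3.72 − 1/4.12)/(4πk) = 0.02610/(4π·0.0158) = 0.1314 K/W
  R_expanded polystyrene = (1/4.12 − 1/4.36)/(4πk) = 0.01336/(4π·0.0384) = 0.02769 K/W
ΣR = 5.574×10^-6 + 0.05070 + 0.1314 + 0.02769 = 0.2098 K/W
Q = ΔT/ΣR = (-154 °C − 23.8 °C)/0.2098 = -847 W
(Negative Q ⇒ heat flows inward; heat gain = 847 W.)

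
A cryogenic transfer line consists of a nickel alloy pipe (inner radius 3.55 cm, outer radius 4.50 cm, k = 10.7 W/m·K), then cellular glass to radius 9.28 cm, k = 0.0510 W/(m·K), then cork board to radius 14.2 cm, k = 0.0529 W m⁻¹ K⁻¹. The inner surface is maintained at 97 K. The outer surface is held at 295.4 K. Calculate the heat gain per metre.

Q' = 56.0 W/m

Resistance network (inner→outer):
  R'_nickel alloy = ln(0.0450/0.0355)/(2πk) = 0.2371/(2π·10.7) = 0.003527 m·K/W
  R'_cellular glass = ln(0.0928/0.0450)/(2πk) = 0.7238/(2π·0.0510) = 2.259 m·K/W
  R'_cork board = ln(0.142/0.0928)/(2πk) = 0.4254/(2π·0.0529) = 1.280 m·K/W
ΣR = 0.003527 + 2.259 + 1.280 = 3.543 m·K/W
Q' = ΔT/ΣR = (97 K − 295.4 K)/3.543 = -56.0 W/m
(Negative Q' ⇒ heat flows inward; heat gain = 56.0 W/m.)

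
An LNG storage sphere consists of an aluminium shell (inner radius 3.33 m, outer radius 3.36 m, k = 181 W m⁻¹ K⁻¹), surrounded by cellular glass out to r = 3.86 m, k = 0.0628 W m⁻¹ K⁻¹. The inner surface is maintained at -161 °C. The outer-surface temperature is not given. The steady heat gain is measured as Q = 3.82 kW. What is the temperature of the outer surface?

T_out = 25.6 °C

Series resistances:
  R_aluminium = (1/3.33 − 1/3.36)/(4πk) = 0.002681/(4π·181) = 1.179×10^-6 K/W
  R_cellular glass = (1/3.36 − 1/3.86)/(4πk) = 0.03855/(4π·0.0628) = 0.04885 K/W
ΣR = 0.04885 K/W
ΔT = Q·ΣR = 3820 × 0.04885 = 186.6 K
Heat flows inward, so T_out = T_in + ΔT = -161 + 186.6 = 25.6 °C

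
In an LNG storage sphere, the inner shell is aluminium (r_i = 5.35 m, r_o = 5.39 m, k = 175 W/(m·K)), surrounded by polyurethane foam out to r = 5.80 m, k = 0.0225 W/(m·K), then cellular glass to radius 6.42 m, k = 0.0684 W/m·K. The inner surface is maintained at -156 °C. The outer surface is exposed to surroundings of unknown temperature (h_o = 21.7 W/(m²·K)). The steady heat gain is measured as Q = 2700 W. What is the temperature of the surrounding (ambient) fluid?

T_out = 21.8 °C

Sum the resistances:
  R_aluminium = (1/5.35 − 1/5.39)/(4πk) = 0.001387/(4π·175) = 6.308×10^-7 K/W
  R_polyurethane foam = (1/5.39 − 1/5.80)/(4πk) = 0.01311/(4π·0.0225) = 0.04638 K/W
  R_cellular glass = (1/5.80 − 1/6.42)/(4πk) = 0.01665/(4π·0.0684) = 0.01937 K/W
  R_conv,out = 1/(4πr²h) = 1/(4π·6.42²·21.7) = 8.897×10^-5 K/W
ΣR = 0.06585 K/W
ΔT = Q·ΣR = 2700 × 0.06585 = 177.8 K
Heat flows inward, so T_out = T_in + ΔT = -156 + 177.8 = 21.8 °C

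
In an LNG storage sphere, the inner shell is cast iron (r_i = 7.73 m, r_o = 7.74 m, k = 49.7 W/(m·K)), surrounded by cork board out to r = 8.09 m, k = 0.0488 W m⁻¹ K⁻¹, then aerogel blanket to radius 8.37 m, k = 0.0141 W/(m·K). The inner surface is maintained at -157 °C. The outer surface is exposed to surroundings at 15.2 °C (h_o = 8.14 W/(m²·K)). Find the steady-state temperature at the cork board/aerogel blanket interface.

T = -109 °C

Resistance network (inner→outer):
  R_cast iron = (1/7.73 − 1/7.74)/(4πk) = 1.671×10^-4/(4π·49.7) = 2.676×10^-7 K/W
  R_cork board = (1/7.74 − 1/8.09)/(4πk) = 0.005590/(4π·0.0488) = 0.009115 K/W
  R_aerogel blanket = (1/8.09 − 1/8.37)/(4πk) = 0.004135/(4π·0.0141) = 0.02334 K/W
  R_conv,out = 1/(4πr²h) = 1/(4π·8.37²·8.14) = 1.395×10^-4 K/W
ΣR = 2.676×10^-7 + 0.009115 + 0.02334 + 1.395×10^-4 = 0.03259 K/W
Q = ΔT/ΣR = (-157 °C − 15.2 °C)/0.03259 = -5284 W
From the inner boundary to the cork board/aerogel blanket interface, ΣR_partial = 0.009115 K/W.
T_interface = T_in − Q·ΣR_partial = -157 °C − (-5284)(0.009115) = -109 °C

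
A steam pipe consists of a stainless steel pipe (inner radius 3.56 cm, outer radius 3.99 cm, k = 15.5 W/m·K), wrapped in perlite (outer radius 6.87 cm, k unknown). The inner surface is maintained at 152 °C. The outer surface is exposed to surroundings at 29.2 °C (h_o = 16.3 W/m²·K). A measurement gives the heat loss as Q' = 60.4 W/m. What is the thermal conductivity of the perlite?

ΣR = ΔT/Q' = |152 − 29.2|/60.4 = 2.033 m·K/W
Known resistances:
  R'_stainless steel = ln(0.0399/0.0356)/(2πk) = 0.1140/(2π·15.5) = 0.001171 m·K/W
  R'_conv,out = 1/(2πr h) = 1/(2π·0.0687·16.3) = 0.1421 m·K/W
R_perlite = ΣR − ΣR_known = 2.033 − 0.1433 = 1.890 m·K/W
ln(r₂/r₁)/(2πk) = 1.890 ⇒ k = 0.5434/(2π·1.890) = 0.0458 W/m·K

k = 0.0458 W/m·K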